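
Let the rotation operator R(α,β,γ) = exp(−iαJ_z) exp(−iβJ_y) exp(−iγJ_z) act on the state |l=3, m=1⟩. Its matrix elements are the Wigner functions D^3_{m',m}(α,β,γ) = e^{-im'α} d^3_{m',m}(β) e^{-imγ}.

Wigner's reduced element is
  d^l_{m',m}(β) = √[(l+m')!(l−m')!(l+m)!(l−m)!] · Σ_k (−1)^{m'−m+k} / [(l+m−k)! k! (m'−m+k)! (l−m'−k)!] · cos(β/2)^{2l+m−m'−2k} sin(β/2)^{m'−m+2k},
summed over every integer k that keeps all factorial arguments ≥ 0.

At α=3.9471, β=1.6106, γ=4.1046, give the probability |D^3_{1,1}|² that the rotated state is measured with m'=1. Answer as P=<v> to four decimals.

P=0.0048

D^3_{1,1}(3.9471,1.6106,4.1046) = e^{-i·1·3.9471}·d^3_{1,1}(1.6106)·e^{-i·1·4.1046}. Compute d first:
Half-angle: c=0.692895, s=0.721039. N=√(24·2·24·2)=48.000000
k: max(0,(1)−(1))=0 … min(3+(1),3−(1))=2
  k=0: (−1)^0·48.0000/(48)·0.6929^6·0.7210^0 = +0.110663
  k=1: (−1)^1·48.0000/(6)·0.6929^4·0.7210^2 = -0.958686
  k=2: (−1)^2·48.0000/(8)·0.6929^2·0.7210^4 = +0.778610
d^3_{1,1}(1.6106) = +0.110663 -0.958686 +0.778610 = -0.069413
|D^3_{1,1}|² = |d^3_{1,1}(β)|² = (-0.069413)² = 0.004818 (the z-rotation phases have unit modulus)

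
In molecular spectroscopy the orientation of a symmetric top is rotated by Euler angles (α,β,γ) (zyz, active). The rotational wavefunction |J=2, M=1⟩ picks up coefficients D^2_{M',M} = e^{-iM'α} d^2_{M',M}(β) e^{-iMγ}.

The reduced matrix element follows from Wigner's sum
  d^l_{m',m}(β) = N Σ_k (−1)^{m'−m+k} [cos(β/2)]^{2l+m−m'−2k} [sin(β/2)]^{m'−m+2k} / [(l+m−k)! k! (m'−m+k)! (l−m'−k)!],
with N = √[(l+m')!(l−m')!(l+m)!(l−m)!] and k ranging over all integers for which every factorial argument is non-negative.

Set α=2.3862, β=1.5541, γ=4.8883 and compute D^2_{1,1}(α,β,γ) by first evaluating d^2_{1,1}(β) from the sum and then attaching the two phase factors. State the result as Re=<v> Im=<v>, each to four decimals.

Split into d^2_{1,1}(β=1.5541) × two z-phases.
With c≡cos(β/2)=0.712985 and s≡sin(β/2)=0.701179, N=[6·1·6·1]^{1/2}=6.000000
k∈{0,1} keeps every argument non-negative
  k=0: (−1)^0·6.0000/(6)·0.7130^4·0.7012^0 = +0.258417
  k=1: (−1)^1·6.0000/(2)·0.7130^2·0.7012^2 = -0.749791
d^2_{1,1}(1.5541) = +0.258417 -0.749791 = -0.491373
Attach z-rotation phases: D = e^{-i(1)(2.3862)}·(-0.491373)·e^{-i(1)(4.8883)} = -0.269071+0.411155i

Re=-0.2691 Im=0.4112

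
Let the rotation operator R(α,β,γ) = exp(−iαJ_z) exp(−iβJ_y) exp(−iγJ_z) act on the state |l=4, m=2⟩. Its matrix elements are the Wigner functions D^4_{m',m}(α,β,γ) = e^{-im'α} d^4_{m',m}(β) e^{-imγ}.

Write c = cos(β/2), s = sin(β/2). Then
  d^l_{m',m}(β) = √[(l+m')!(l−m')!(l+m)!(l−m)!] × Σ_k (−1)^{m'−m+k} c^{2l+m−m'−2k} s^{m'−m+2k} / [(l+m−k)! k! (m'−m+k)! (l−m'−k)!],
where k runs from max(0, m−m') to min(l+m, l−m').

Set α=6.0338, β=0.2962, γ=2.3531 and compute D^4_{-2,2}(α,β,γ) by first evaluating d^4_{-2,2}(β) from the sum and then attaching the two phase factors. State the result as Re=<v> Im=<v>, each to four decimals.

Re=0.0032 Im=0.0059

D^4_{-2,2}(6.0338,0.2962,2.3531) = e^{-i·-2·6.0338}·d^4_{-2,2}(0.2962)·e^{-i·2·2.3531}. Compute d first:
With c≡cos(β/2)=0.989053 and s≡sin(β/2)=0.147559, N=[2·720·720·2]^{1/2}=1440.000000
Admissible k: 4..6 (factorial args all ≥0)
  k=4: (−1)^0·1440.0000/(96)·0.9891^4·0.1476^4 = +0.006805
  k=5: (−1)^1·1440.0000/(120)·0.9891^2·0.1476^6 = -0.000121
  k=6: (−1)^2·1440.0000/(1440)·0.9891^0·0.1476^8 = +0.000000
d^4_{-2,2}(0.2962) = +0.006805 -0.000121 +0.000000 = +0.006684
Phases: e^{-i·(-2)·6.0338}=+0.878171-0.478346i, e^{-i·(2)·2.3531}=-0.006189+0.999981i ⇒ D=+0.003161+0.005890i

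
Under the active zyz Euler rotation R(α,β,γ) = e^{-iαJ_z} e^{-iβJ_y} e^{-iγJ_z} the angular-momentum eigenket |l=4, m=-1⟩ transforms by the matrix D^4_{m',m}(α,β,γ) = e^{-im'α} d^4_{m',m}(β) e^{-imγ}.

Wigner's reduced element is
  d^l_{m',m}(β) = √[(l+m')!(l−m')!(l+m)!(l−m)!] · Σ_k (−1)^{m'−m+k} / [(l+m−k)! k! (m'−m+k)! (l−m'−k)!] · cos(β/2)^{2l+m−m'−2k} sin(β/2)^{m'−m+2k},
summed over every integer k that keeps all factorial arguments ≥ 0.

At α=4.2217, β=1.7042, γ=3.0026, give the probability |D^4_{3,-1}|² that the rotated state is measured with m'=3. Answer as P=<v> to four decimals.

P=0.0297

First d^4_{3,-1}(β=1.7042), then the phase factors e^{-i(3)α} and e^{-i(-1)γ}:
With c≡cos(β/2)=0.658404 and s≡sin(β/2)=0.752665, N=[5040·1·6·120]^{1/2}=1904.940944
The bounds max(0,m−m')=0 and min(l+m,l−m')=1 give 2 terms
  k=0: (−1)^4·1904.9409/(144)·0.6584^4·0.7527^4 = +0.797802
  k=1: (−1)^5·1904.9409/(240)·0.6584^2·0.7527^6 = -0.625554
d^4_{3,-1}(1.7042) = +0.797802 -0.625554 = +0.172248
|D^4_{3,-1}|² = |d^4_{3,-1}(β)|² = (+0.172248)² = 0.029669 (the z-rotation phases have unit modulus)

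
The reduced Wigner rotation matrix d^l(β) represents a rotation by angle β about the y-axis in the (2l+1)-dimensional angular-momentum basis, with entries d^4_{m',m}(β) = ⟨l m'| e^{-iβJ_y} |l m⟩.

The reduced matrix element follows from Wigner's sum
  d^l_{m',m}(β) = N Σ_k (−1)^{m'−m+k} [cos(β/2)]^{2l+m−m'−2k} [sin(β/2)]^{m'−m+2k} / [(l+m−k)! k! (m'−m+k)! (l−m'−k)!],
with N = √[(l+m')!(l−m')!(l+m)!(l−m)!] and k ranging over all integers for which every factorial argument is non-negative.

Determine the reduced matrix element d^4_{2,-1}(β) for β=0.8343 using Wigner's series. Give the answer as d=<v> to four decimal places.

d=-0.4307

d^4_{2,-1}(β=0.8343) via Wigner's sum:
Half-angle: c=0.914247, s=0.405156. N=√(720·2·6·120)=1018.233765
Admissible k: 0..2 (factorial args all ≥0)
  k=0: (−1)^3·1018.2338/(72)·0.9142^5·0.4052^3 = -0.600761
  k=1: (−1)^4·1018.2338/(48)·0.9142^3·0.4052^5 = +0.176975
  k=2: (−1)^5·1018.2338/(240)·0.9142^1·0.4052^7 = -0.006951
d^4_{2,-1}(0.8343) = -0.600761 +0.176975 -0.006951 = -0.430738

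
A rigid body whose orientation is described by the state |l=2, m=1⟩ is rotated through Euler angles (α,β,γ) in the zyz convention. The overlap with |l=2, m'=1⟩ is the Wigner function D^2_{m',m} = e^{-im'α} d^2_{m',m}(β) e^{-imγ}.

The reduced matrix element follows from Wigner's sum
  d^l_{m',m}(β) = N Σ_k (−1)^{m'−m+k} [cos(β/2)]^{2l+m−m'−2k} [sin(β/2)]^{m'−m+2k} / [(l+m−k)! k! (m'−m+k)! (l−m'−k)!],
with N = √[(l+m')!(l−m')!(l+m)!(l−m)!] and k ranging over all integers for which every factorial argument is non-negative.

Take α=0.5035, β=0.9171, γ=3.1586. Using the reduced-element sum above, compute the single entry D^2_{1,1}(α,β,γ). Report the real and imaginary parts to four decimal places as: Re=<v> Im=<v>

First d^2_{1,1}(β=0.9171), then the phase factors e^{-i(1)α} and e^{-i(1)γ}:
Half-angle: c=0.896695, s=0.442648. N=√(6·1·6·1)=6.000000
The bounds max(0,m−m')=0 and min(l+m,l−m')=1 give 2 terms
  k=0: (−1)^0·6.0000/(6)·0.8967^4·0.4426^0 = +0.646516
  k=1: (−1)^1·6.0000/(2)·0.8967^2·0.4426^2 = -0.472638
d^2_{1,1}(0.9171) = +0.646516 -0.472638 = +0.173878
D = (+0.875899-0.482494i)·(+0.173878)·(-0.999855+0.017007i) = -0.150851+0.086473i

Re=-0.1509 Im=0.0865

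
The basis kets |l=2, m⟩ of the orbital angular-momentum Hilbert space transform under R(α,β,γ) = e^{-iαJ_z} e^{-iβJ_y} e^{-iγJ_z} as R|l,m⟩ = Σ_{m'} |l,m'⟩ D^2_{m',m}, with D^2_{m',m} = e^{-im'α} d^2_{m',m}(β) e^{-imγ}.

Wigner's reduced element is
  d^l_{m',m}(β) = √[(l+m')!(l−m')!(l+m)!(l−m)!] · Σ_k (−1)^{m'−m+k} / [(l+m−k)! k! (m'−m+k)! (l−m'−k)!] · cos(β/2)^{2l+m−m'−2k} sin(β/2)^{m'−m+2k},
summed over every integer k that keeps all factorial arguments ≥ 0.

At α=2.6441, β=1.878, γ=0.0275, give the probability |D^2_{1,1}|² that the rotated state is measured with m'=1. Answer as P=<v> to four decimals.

D^2_{1,1}(2.6441,1.878,0.0275) = e^{-i·1·2.6441}·d^2_{1,1}(1.878)·e^{-i·1·0.0275}. Compute d first:
With c≡cos(β/2)=0.590595 and s≡sin(β/2)=0.806968, N=[6·1·6·1]^{1/2}=6.000000
Admissible k: 0..1 (factorial args all ≥0)
  k=0: (−1)^0·6.0000/(6)·0.5906^4·0.8070^0 = +0.121663
  k=1: (−1)^1·6.0000/(2)·0.5906^2·0.8070^2 = -0.681418
d^2_{1,1}(1.878) = +0.121663 -0.681418 = -0.559755
|D^2_{1,1}|² = |d^2_{1,1}(β)|² = (-0.559755)² = 0.313325 (the z-rotation phases have unit modulus)

P=0.3133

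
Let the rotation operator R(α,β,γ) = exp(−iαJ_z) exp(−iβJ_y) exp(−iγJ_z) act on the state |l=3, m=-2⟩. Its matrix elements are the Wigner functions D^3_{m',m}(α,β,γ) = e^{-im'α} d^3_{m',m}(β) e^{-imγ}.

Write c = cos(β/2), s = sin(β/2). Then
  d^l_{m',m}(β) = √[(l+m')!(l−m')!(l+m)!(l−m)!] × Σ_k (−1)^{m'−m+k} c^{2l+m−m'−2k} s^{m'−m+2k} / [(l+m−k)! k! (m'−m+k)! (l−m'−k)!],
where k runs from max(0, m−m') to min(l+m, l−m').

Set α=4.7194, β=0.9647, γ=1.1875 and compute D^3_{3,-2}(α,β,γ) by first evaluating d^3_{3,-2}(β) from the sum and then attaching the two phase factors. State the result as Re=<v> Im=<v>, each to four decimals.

Split into d^3_{3,-2}(β=0.9647) × two z-phases.
With c≡cos(β/2)=0.885907 and s≡sin(β/2)=0.463862, N=[720·1·1·120]^{1/2}=293.938769
Admissible k: 0..0 (factorial args all ≥0)
  k=0: (−1)^5·293.9388/(120)·0.8859^1·0.4639^5 = -0.046603
d^3_{3,-2}(0.9647) = -0.046603
D = (-0.021032-0.999779i)·(-0.046603)·(-0.720278+0.693685i) = -0.033026-0.032879i

Re=-0.0330 Im=-0.0329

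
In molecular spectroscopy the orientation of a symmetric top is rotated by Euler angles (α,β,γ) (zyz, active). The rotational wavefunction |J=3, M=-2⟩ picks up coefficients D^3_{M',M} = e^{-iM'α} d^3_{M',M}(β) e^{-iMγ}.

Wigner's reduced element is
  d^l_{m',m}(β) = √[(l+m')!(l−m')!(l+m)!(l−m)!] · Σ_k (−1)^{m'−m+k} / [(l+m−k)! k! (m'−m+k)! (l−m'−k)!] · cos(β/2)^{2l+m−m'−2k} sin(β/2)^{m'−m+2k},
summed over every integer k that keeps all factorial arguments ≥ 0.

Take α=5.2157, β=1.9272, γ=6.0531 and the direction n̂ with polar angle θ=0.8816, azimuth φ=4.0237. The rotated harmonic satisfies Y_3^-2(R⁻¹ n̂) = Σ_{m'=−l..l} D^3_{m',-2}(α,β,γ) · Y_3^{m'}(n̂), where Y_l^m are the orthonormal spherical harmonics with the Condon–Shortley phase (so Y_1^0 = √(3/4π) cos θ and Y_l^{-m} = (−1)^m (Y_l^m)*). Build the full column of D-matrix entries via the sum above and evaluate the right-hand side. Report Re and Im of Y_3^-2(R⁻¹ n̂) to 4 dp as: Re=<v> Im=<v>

Need the full column D^3_{m',-2} for m'=−3..3 at α=5.2157, β=1.9272, γ=6.0531.
cos(β/2)=0.570567, sin(β/2)=0.821251
d^3_{-3,-2}: single k=1 term ⇒ +0.121643;  D = -0.105501+0.060551i
d^3_{-2,-2}: k∈[0..1] ⇒ +0.034502 -0.357395 = -0.322894;  D = +0.275872+0.167794i
d^3_{-1,-2}: k∈[0..1] ⇒ -0.157040 +0.650696 = +0.493656;  D = +0.021290-0.493197i
d^3_{0,-2}: k∈[0..1] ⇒ +0.391507 -0.811106 = -0.419599;  D = -0.375951+0.186344i
d^3_{1,-2}: k∈[0..1] ⇒ -0.650696 +0.674041 = +0.023345;  D = +0.019171+0.013322i
d^3_{2,-2}: k∈[0..1] ⇒ +0.740435 -0.306800 = +0.433635;  D = -0.045018+0.431292i
d^3_{3,-2}: single k=0 term ⇒ -0.522110;  D = +0.481036-0.202986i
Y_3^{m'}(θ=0.8816,φ=4.0237) and Σ D·Y over m':
  (-0.1055+0.0606i)·(+0.1687+0.0911i)  (+0.2759+0.1678i)·(-0.0744-0.3799i)  (+0.0213-0.4932i)·(-0.1620+0.1968i)  (-0.3760+0.1863i)·(-0.2321+0.0000i)  (+0.0192+0.0133i)·(+0.1620+0.1968i)  (-0.0450+0.4313i)·(-0.0744+0.3799i)  (+0.4810-0.2030i)·(-0.1687+0.0911i)
Y_3^-2(R⁻¹ n̂) = -0.021907-0.041008i

Re=-0.0219 Im=-0.0410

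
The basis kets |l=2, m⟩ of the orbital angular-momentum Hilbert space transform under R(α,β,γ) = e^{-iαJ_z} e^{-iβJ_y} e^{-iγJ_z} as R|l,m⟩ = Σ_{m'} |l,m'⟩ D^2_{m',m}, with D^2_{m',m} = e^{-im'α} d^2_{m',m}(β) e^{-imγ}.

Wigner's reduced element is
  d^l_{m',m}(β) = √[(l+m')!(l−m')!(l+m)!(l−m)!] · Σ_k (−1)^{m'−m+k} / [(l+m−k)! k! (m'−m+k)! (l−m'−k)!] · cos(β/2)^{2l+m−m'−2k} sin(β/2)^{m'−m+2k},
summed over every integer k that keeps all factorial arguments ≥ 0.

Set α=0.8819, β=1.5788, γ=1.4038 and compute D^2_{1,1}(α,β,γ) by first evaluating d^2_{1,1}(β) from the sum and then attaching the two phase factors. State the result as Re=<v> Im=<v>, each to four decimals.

D^2_{1,1}(0.8819,1.5788,1.4038) = e^{-i·1·0.8819}·d^2_{1,1}(1.5788)·e^{-i·1·1.4038}. Compute d first:
c=cos(1.5788/2)=0.704271, s=sin(1.5788/2)=0.709931; N=√[6·1·6·1]=6.000000
k∈{0,1} keeps every argument non-negative
  k=0: (−1)^0·6.0000/(6)·0.7043^4·0.7099^0 = +0.246014
  k=1: (−1)^1·6.0000/(2)·0.7043^2·0.7099^2 = -0.749952
d^2_{1,1}(1.5788) = +0.246014 -0.749952 = -0.503938
Phases: e^{-i·(1)·0.8819}=+0.635686-0.771948i, e^{-i·(1)·1.4038}=+0.166221-0.986088i ⇒ D=+0.330354+0.380552i

Re=0.3304 Im=0.3806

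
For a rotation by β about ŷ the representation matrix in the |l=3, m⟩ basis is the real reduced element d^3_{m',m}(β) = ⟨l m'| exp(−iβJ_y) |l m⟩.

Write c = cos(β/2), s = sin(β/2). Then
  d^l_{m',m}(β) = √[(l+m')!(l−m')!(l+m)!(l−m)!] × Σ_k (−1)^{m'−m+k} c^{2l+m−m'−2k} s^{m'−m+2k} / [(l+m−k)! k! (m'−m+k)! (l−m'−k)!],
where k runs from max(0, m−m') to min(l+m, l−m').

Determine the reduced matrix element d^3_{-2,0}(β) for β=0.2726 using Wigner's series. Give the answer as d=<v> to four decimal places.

d=0.0956

d^3_{-2,0}(β=0.2726) via Wigner's sum:
c=cos(0.2726/2)=0.990726, s=sin(0.2726/2)=0.135878; N=√[1·120·6·6]=65.726707
k: max(0,(0)−(-2))=2 … min(3+(0),3−(-2))=3
  k=2: (−1)^0·65.7267/(12)·0.9907^4·0.1359^2 = +0.097426
  k=3: (−1)^1·65.7267/(12)·0.9907^2·0.1359^4 = -0.001833
d^3_{-2,0}(0.2726) = +0.097426 -0.001833 = +0.095593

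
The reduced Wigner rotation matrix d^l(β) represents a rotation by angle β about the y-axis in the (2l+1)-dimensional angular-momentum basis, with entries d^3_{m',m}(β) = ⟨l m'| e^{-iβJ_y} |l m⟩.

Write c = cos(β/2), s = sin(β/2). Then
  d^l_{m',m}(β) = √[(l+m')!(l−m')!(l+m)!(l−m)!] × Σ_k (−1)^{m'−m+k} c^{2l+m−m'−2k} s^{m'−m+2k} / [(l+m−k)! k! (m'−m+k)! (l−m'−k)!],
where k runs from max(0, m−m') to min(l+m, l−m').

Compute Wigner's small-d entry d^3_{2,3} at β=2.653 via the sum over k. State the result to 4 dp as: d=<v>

d=0.0020

d^3_{2,3}(β=2.653) via Wigner's sum:
Half-angle: c=0.241874, s=0.970308. N=√(120·1·720·1)=293.938769
Admissible k: 1..1 (factorial args all ≥0)
  k=1: (−1)^0·293.9388/(120)·0.2419^5·0.9703^1 = +0.001968
d^3_{2,3}(2.653) = +0.001968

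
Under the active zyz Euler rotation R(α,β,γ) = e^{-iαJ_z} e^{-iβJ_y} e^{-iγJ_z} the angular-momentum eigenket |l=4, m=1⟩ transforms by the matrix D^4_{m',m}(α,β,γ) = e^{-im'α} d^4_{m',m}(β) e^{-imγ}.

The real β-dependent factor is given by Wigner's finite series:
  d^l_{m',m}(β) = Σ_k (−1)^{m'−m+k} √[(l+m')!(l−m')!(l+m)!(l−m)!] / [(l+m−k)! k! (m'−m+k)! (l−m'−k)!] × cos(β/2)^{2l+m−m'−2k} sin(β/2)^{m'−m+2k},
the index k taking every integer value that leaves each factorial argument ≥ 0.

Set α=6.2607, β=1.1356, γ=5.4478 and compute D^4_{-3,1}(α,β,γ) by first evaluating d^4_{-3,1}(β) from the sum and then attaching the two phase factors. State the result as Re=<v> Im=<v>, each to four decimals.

Re=0.3040 Im=0.2935

First d^4_{-3,1}(β=1.1356), then the phase factors e^{-i(-3)α} and e^{-i(1)γ}:
Half-angle: c=0.843086, s=0.537779. N=√(1·5040·120·6)=1904.940944
k∈{4,5} keeps every argument non-negative
  k=4: (−1)^0·1904.9409/(144)·0.8431^4·0.5378^4 = +0.559011
  k=5: (−1)^1·1904.9409/(240)·0.8431^2·0.5378^6 = -0.136469
d^4_{-3,1}(1.1356) = +0.559011 -0.136469 = +0.422542
D = (+0.997726-0.067405i)·(+0.422542)·(+0.670892+0.741555i) = +0.303956+0.293518i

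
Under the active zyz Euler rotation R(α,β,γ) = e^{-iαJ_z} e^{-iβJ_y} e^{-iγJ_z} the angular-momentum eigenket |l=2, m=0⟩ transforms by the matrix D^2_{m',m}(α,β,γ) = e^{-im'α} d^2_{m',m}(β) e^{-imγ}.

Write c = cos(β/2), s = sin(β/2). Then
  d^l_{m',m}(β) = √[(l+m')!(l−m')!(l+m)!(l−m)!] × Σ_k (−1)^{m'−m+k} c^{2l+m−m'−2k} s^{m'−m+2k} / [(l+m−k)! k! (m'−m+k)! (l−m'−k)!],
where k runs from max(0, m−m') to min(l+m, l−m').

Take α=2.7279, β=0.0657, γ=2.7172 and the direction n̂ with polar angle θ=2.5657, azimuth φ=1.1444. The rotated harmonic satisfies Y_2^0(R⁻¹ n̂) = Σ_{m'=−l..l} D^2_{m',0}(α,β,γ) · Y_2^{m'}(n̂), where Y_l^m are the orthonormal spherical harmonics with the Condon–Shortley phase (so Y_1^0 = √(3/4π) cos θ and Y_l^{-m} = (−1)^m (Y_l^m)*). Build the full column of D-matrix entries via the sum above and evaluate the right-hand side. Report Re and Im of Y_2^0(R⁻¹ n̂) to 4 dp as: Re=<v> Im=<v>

Re=0.3480 Im=0.0000

Need the full column D^2_{m',0} for m'=−2..2 at α=2.7279, β=0.0657, γ=2.7172.
cos(β/2)=0.999460, sin(β/2)=0.032844
d^2_{-2,0}: single k=2 term ⇒ +0.002639;  D = +0.001786-0.001943i
d^2_{-1,0}: k∈[1..2] ⇒ +0.080321 -0.000087 = +0.080234;  D = -0.073466+0.032254i
d^2_{0,0}: k∈[0..2] ⇒ +0.997844 -0.004310 +0.000001 = +0.993535;  D = +0.993535+0.000000i
d^2_{1,0}: k∈[0..1] ⇒ -0.080321 +0.000087 = -0.080234;  D = +0.073466+0.032254i
d^2_{2,0}: single k=0 term ⇒ +0.002639;  D = +0.001786+0.001943i
Y_2^{m'}(θ=2.5657,φ=1.1444) and Σ D·Y over m':
  (+0.0018-0.0019i)·(-0.0754-0.0863i)  (-0.0735+0.0323i)·(-0.1459+0.3213i)  (+0.9935+0.0000i)·(+0.3502+0.0000i)  (+0.0735+0.0323i)·(+0.1459+0.3213i)  (+0.0018+0.0019i)·(-0.0754+0.0863i)
Y_2^0(R⁻¹ n̂) = +0.348026+0.000000i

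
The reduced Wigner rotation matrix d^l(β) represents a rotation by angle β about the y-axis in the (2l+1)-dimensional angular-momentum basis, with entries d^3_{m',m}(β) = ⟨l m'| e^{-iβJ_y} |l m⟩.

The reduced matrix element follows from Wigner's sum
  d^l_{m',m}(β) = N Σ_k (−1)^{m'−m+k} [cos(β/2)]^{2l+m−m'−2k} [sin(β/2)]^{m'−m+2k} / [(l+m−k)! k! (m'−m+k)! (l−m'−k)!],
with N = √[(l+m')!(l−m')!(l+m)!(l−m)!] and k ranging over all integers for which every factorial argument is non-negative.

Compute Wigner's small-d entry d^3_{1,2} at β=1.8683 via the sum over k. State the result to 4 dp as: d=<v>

d^3_{1,2}(β=1.8683) via Wigner's sum:
c=cos(1.8683/2)=0.594502, s=sin(1.8683/2)=0.804094; N=√[24·2·120·1]=75.894664
k: max(0,(2)−(1))=1 … min(3+(2),3−(1))=2
  k=1: (−1)^0·75.8947/(24)·0.5945^5·0.8041^1 = +0.188831
  k=2: (−1)^1·75.8947/(12)·0.5945^3·0.8041^3 = -0.690893
d^3_{1,2}(1.8683) = +0.188831 -0.690893 = -0.502062

d=-0.5021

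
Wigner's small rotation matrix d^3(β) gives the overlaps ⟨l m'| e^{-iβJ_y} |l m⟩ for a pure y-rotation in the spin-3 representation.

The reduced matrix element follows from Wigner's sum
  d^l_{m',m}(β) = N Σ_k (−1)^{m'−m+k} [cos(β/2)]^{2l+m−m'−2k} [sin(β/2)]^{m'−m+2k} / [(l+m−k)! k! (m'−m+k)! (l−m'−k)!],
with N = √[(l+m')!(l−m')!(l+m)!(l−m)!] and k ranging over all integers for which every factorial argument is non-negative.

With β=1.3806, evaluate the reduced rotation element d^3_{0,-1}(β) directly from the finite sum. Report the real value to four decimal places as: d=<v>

d=0.3492

d^3_{0,-1}(β=1.3806) via Wigner's sum:
With c≡cos(β/2)=0.771055 and s≡sin(β/2)=0.636769, N=[6·6·2·24]^{1/2}=41.569219
The bounds max(0,m−m')=0 and min(l+m,l−m')=2 give 3 terms
  k=0: (−1)^1·41.5692/(12)·0.7711^5·0.6368^1 = -0.601172
  k=1: (−1)^2·41.5692/(4)·0.7711^3·0.6368^3 = +1.230022
  k=2: (−1)^3·41.5692/(12)·0.7711^1·0.6368^5 = -0.279630
d^3_{0,-1}(1.3806) = -0.601172 +1.230022 -0.279630 = +0.349219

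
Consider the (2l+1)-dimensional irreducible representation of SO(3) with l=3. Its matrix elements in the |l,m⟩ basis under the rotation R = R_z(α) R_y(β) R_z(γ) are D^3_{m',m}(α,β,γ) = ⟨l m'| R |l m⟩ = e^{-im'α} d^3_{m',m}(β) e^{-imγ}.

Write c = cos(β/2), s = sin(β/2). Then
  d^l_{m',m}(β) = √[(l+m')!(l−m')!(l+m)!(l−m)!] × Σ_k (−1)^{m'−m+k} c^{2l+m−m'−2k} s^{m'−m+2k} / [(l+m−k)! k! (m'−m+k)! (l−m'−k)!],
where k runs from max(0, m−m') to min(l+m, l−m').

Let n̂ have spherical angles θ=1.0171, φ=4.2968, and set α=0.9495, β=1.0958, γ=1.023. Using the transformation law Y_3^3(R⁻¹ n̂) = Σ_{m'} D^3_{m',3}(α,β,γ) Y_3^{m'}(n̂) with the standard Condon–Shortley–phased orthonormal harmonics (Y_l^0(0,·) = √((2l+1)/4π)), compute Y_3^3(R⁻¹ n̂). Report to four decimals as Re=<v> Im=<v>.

Re=-0.2110 Im=-0.1701

Need the full column D^3_{m',3} for m'=−3..3 at α=0.9495, β=1.0958, γ=1.023.
cos(β/2)=0.853620, sin(β/2)=0.520896
d^3_{-3,3}: single k=6 term ⇒ +0.019976;  D = +0.019492-0.004369i
d^3_{-2,3}: single k=5 term ⇒ +0.080185;  D = +0.031284-0.073831i
d^3_{-1,3}: single k=4 term ⇒ +0.207768;  D = -0.108368-0.177268i
d^3_{0,3}: single k=3 term ⇒ +0.393153;  D = -0.392118-0.028515i
d^3_{1,3}: single k=2 term ⇒ +0.557964;  D = -0.356836+0.428943i
d^3_{2,3}: single k=1 term ⇒ +0.578296;  D = +0.146214+0.559506i
d^3_{3,3}: single k=0 term ⇒ +0.386891;  D = +0.361309+0.138348i
Y_3^{m'}(θ=1.0171,φ=4.2968) and Σ D·Y over m':
  (+0.0195-0.0044i)·(+0.2434-0.0817i)  (+0.0313-0.0738i)·(-0.2621-0.2872i)  (-0.1084-0.1773i)·(-0.0425+0.0962i)  (-0.3921-0.0285i)·(-0.3174+0.0000i)  (-0.3568+0.4289i)·(+0.0425+0.0962i)  (+0.1462+0.5595i)·(-0.2621+0.2872i)  (+0.3613+0.1383i)·(-0.2434-0.0817i)
Y_3^3(R⁻¹ n̂) = -0.210968-0.170098i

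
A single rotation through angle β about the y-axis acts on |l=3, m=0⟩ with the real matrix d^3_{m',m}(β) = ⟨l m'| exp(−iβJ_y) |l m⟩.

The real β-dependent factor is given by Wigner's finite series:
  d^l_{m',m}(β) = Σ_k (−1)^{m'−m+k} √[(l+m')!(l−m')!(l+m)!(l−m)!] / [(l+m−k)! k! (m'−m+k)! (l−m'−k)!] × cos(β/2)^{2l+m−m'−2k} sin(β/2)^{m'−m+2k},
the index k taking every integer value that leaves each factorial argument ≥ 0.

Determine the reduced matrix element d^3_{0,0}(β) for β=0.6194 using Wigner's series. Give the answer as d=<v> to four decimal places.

d^3_{0,0}(β=0.6194) via Wigner's sum:
Half-angle: c=0.952425, s=0.304773. N=√(6·6·6·6)=36.000000
The bounds max(0,m−m')=0 and min(l+m,l−m')=3 give 4 terms
  k=0: (−1)^0·36.0000/(36)·0.9524^6·0.3048^0 = +0.746423
  k=1: (−1)^1·36.0000/(4)·0.9524^4·0.3048^2 = -0.687889
  k=2: (−1)^2·36.0000/(4)·0.9524^2·0.3048^4 = +0.070438
  k=3: (−1)^3·36.0000/(36)·0.9524^0·0.3048^6 = -0.000801
d^3_{0,0}(0.6194) = +0.746423 -0.687889 +0.070438 -0.000801 = +0.128171

d=0.1282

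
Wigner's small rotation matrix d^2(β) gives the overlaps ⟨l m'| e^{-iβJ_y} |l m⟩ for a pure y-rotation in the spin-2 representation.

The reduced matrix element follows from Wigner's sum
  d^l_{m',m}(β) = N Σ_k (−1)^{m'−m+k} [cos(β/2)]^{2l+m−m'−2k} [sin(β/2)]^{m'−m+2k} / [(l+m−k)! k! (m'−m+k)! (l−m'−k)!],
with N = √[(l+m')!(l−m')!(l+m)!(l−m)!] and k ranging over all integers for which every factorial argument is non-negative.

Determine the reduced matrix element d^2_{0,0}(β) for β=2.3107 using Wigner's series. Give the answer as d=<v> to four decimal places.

d^2_{0,0}(β=2.3107) via Wigner's sum:
Half-angle: c=0.403598, s=0.914936. N=√(2·2·2·2)=4.000000
The bounds max(0,m−m')=0 and min(l+m,l−m')=2 give 3 terms
  k=0: (−1)^0·4.0000/(4)·0.4036^4·0.9149^0 = +0.026534
  k=1: (−1)^1·4.0000/(1)·0.4036^2·0.9149^2 = -0.545432
  k=2: (−1)^2·4.0000/(4)·0.4036^0·0.9149^4 = +0.700750
d^2_{0,0}(2.3107) = +0.026534 -0.545432 +0.700750 = +0.181852

d=0.1819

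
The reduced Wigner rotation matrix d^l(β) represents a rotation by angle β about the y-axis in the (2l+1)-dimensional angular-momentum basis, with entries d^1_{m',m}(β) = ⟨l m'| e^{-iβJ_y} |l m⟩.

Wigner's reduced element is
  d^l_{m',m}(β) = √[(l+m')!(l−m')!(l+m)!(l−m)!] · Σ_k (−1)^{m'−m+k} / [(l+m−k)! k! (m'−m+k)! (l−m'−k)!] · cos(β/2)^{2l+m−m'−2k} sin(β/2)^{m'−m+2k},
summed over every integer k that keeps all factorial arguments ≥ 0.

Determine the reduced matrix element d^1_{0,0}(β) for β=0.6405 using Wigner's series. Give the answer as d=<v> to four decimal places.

d=0.8018

d^1_{0,0}(β=0.6405) via Wigner's sum:
c=cos(0.6405/2)=0.949157, s=sin(0.6405/2)=0.314804; N=√[1·1·1·1]=1.000000
The bounds max(0,m−m')=0 and min(l+m,l−m')=1 give 2 terms
  k=0: (−1)^0·1.0000/(1)·0.9492^2·0.3148^0 = +0.900899
  k=1: (−1)^1·1.0000/(1)·0.9492^0·0.3148^2 = -0.099101
d^1_{0,0}(0.6405) = +0.900899 -0.099101 = +0.801797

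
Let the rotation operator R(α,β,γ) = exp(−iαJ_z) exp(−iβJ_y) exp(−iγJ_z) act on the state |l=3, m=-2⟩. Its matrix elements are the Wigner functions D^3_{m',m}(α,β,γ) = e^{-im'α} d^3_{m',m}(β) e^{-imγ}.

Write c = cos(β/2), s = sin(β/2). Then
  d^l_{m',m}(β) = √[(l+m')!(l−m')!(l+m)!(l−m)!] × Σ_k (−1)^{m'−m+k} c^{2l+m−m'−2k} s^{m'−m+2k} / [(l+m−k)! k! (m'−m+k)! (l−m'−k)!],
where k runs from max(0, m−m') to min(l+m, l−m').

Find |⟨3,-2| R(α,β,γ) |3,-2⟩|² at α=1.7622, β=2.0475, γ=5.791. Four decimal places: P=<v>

P=0.0611

Split into d^3_{-2,-2}(β=2.0475) × two z-phases.
With c≡cos(β/2)=0.520167 and s≡sin(β/2)=0.854065, N=[1·120·1·120]^{1/2}=120.000000
Admissible k: 0..1 (factorial args all ≥0)
  k=0: (−1)^0·120.0000/(120)·0.5202^6·0.8541^0 = +0.019809
  k=1: (−1)^1·120.0000/(24)·0.5202^4·0.8541^2 = -0.267007
d^3_{-2,-2}(2.0475) = +0.019809 -0.267007 = -0.247198
|D^3_{-2,-2}|² = |d^3_{-2,-2}(β)|² = (-0.247198)² = 0.061107 (the z-rotation phases have unit modulus)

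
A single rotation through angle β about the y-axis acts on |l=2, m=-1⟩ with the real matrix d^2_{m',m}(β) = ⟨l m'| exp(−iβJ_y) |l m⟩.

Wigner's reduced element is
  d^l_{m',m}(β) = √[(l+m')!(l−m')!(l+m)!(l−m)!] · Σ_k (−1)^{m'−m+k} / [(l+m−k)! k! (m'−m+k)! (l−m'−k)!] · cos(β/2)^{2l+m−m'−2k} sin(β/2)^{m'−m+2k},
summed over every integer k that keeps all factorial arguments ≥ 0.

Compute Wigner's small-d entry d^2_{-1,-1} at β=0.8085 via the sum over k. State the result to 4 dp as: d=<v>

d^2_{-1,-1}(β=0.8085) via Wigner's sum:
c=cos(0.8085/2)=0.919398, s=sin(0.8085/2)=0.393329; N=√[1·6·1·6]=6.000000
k∈{0,1} keeps every argument non-negative
  k=0: (−1)^0·6.0000/(6)·0.9194^4·0.3933^0 = +0.714519
  k=1: (−1)^1·6.0000/(2)·0.9194^2·0.3933^2 = -0.392320
d^2_{-1,-1}(0.8085) = +0.714519 -0.392320 = +0.322198

d=0.3222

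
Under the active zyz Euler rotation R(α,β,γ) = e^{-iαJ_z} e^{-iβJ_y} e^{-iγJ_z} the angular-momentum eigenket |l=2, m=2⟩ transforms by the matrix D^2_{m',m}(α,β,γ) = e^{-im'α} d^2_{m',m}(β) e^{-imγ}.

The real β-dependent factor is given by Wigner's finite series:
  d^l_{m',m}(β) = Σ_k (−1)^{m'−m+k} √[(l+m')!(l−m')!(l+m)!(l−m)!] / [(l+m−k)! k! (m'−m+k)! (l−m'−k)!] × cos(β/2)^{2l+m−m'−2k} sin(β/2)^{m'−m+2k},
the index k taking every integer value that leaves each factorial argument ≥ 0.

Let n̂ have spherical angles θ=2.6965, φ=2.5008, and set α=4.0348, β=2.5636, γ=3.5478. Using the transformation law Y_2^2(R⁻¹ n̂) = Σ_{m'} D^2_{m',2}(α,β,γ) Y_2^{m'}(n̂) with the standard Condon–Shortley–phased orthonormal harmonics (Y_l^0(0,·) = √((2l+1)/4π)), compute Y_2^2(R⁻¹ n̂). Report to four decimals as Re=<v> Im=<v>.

Need the full column D^2_{m',2} for m'=−2..2 at α=4.0348, β=2.5636, γ=3.5478.
cos(β/2)=0.284990, sin(β/2)=0.958530
d^2_{-2,2}: single k=4 term ⇒ +0.844158;  D = +0.474413+0.698237i
d^2_{-1,2}: single k=3 term ⇒ +0.501970;  D = -0.500333-0.040511i
d^2_{0,2}: single k=2 term ⇒ +0.182788;  D = +0.125712-0.132695i
d^2_{1,2}: single k=1 term ⇒ +0.044374;  D = +0.005965+0.043971i
d^2_{2,2}: single k=0 term ⇒ +0.006597;  D = -0.005649-0.003407i
Y_2^{m'}(θ=2.6965,φ=2.5008) and Σ D·Y over m':
  (+0.4744+0.6982i)·(+0.0204+0.0686i)  (-0.5003-0.0405i)·(+0.2407+0.1795i)  (+0.1257-0.1327i)·(+0.4554+0.0000i)  (+0.0060+0.0440i)·(-0.2407+0.1795i)  (-0.0056-0.0034i)·(+0.0204-0.0686i)
Y_2^2(R⁻¹ n̂) = -0.103795-0.122351i

Re=-0.1038 Im=-0.1224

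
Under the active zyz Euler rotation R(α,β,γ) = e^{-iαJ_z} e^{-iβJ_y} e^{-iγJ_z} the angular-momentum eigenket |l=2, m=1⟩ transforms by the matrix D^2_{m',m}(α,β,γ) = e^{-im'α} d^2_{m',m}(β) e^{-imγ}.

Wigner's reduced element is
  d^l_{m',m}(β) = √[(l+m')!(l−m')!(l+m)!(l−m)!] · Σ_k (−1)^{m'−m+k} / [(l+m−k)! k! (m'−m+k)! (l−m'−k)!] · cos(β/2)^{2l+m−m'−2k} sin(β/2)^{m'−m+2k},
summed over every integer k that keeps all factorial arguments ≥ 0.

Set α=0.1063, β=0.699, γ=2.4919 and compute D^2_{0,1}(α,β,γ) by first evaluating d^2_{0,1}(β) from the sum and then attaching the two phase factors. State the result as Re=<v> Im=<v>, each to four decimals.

Re=-0.4804 Im=-0.3649

First d^2_{0,1}(β=0.699), then the phase factors e^{-i(0)α} and e^{-i(1)γ}:
Half-angle: c=0.939544, s=0.342428. N=√(2·2·6·1)=4.898979
The bounds max(0,m−m')=1 and min(l+m,l−m')=2 give 2 terms
  k=1: (−1)^0·4.8990/(2)·0.9395^3·0.3424^1 = +0.695659
  k=2: (−1)^1·4.8990/(2)·0.9395^1·0.3424^3 = -0.092406
d^2_{0,1}(0.699) = +0.695659 -0.092406 = +0.603253
Attach z-rotation phases: D = e^{-i(0)(0.1063)}·(+0.603253)·e^{-i(1)(2.4919)} = -0.480352-0.364933i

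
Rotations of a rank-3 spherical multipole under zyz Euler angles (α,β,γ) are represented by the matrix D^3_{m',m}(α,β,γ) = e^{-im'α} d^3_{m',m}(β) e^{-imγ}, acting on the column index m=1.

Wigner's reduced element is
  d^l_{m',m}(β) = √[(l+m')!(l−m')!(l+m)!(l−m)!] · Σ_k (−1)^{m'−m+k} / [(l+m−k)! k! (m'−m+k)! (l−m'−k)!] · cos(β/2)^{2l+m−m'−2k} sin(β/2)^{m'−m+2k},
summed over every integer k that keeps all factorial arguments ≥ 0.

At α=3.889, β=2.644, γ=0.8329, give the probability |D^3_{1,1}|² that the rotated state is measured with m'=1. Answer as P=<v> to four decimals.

D^3_{1,1}(3.889,2.644,0.8329) = e^{-i·1·3.889}·d^3_{1,1}(2.644)·e^{-i·1·0.8329}. Compute d first:
c=cos(2.644/2)=0.246238, s=sin(2.644/2)=0.969210; N=√[24·2·24·2]=48.000000
k∈{0,1,2} keeps every argument non-negative
  k=0: (−1)^0·48.0000/(48)·0.2462^6·0.9692^0 = +0.000223
  k=1: (−1)^1·48.0000/(6)·0.2462^4·0.9692^2 = -0.027628
  k=2: (−1)^2·48.0000/(8)·0.2462^2·0.9692^4 = +0.321019
d^3_{1,1}(2.644) = +0.000223 -0.027628 +0.321019 = +0.293614
|D^3_{1,1}|² = |d^3_{1,1}(β)|² = (+0.293614)² = 0.086209 (the z-rotation phases have unit modulus)

P=0.0862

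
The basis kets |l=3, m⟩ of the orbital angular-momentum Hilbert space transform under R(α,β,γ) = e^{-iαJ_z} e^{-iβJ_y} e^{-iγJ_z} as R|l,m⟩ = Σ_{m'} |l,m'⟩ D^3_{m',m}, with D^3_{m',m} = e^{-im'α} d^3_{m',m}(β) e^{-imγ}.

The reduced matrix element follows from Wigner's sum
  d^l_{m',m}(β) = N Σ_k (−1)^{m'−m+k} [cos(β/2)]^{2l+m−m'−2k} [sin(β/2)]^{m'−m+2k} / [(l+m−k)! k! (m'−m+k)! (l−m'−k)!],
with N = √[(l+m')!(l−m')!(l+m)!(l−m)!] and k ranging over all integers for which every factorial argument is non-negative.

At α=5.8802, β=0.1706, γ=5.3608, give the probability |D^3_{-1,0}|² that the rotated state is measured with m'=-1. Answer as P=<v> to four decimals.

Split into d^3_{-1,0}(β=0.1706) × two z-phases.
Half-angle: c=0.996364, s=0.085197. N=√(2·24·6·6)=41.569219
k: max(0,(0)−(-1))=1 … min(3+(0),3−(-1))=3
  k=1: (−1)^0·41.5692/(12)·0.9964^5·0.0852^1 = +0.289803
  k=2: (−1)^1·41.5692/(4)·0.9964^3·0.0852^3 = -0.006357
  k=3: (−1)^2·41.5692/(12)·0.9964^1·0.0852^5 = +0.000015
d^3_{-1,0}(0.1706) = +0.289803 -0.006357 +0.000015 = +0.283462
|D^3_{-1,0}|² = |d^3_{-1,0}(β)|² = (+0.283462)² = 0.080351 (the z-rotation phases have unit modulus)

P=0.0804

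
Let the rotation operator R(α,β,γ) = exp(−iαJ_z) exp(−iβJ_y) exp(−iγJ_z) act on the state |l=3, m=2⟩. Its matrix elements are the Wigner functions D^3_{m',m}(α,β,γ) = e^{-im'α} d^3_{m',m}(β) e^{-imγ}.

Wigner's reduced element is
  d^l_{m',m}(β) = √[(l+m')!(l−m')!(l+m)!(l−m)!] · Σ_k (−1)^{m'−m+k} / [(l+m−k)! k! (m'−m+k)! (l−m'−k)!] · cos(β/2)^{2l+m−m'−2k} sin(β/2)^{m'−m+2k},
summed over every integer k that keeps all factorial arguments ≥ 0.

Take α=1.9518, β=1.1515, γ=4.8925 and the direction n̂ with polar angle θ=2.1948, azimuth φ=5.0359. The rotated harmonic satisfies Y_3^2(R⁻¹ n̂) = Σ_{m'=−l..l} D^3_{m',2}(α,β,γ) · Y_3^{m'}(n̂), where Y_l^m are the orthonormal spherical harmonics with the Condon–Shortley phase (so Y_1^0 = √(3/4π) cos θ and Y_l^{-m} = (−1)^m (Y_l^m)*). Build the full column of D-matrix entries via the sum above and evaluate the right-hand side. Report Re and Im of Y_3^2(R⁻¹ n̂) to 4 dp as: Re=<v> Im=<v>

Re=0.0435 Im=0.0039

Need the full column D^3_{m',2} for m'=−3..3 at α=1.9518, β=1.1515, γ=4.8925.
cos(β/2)=0.838784, sin(β/2)=0.544464
d^3_{-3,2}: single k=5 term ⇒ +0.098304;  D = -0.069330+0.069693i
d^3_{-2,2}: k∈[4..5] ⇒ +0.309134 -0.026050 = +0.283084;  D = +0.260540+0.110703i
d^3_{-1,2}: k∈[3..4] ⇒ +0.602405 -0.126910 = +0.475495;  D = +0.009881-0.475392i
d^3_{0,2}: k∈[2..3] ⇒ +0.803711 -0.338640 = +0.465071;  D = -0.435222+0.163929i
d^3_{1,2}: k∈[1..2] ⇒ +0.714859 -0.602405 = +0.112454;  D = +0.075928+0.082951i
d^3_{2,2}: k∈[0..1] ⇒ +0.348258 -0.733684 = -0.385426;  D = -0.167150+0.347296i
d^3_{3,2}: single k=0 term ⇒ -0.553727;  D = +0.552464+0.037383i
Y_3^{m'}(θ=2.1948,φ=5.0359) and Σ D·Y over m':
  (-0.0693+0.0697i)·(-0.1840-0.1260i)  (+0.2605+0.1107i)·(+0.3138-0.2371i)  (+0.0099-0.4754i)·(+0.0589+0.1758i)  (-0.4352+0.1639i)·(+0.2819+0.0000i)  (+0.0759+0.0830i)·(-0.0589+0.1758i)  (-0.1671+0.3473i)·(+0.3138+0.2371i)  (+0.5525+0.0374i)·(+0.1840-0.1260i)
Y_3^2(R⁻¹ n̂) = +0.043518+0.003910i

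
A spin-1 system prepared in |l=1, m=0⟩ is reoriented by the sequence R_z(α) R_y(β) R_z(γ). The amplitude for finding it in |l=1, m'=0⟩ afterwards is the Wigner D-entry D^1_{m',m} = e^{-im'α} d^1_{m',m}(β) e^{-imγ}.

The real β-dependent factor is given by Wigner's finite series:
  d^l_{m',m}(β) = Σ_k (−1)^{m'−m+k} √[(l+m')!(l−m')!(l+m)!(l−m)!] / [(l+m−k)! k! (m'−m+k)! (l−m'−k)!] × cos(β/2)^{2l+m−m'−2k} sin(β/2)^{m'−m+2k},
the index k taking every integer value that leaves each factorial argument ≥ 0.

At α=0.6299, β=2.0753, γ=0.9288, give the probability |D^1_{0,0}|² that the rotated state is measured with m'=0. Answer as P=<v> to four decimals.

P=0.2336

D^1_{0,0}(0.6299,2.0753,0.9288) = e^{-i·0·0.6299}·d^1_{0,0}(2.0753)·e^{-i·0·0.9288}. Compute d first:
Half-angle: c=0.508246, s=0.861212. N=√(1·1·1·1)=1.000000
k: max(0,(0)−(0))=0 … min(1+(0),1−(0))=1
  k=0: (−1)^0·1.0000/(1)·0.5082^2·0.8612^0 = +0.258313
  k=1: (−1)^1·1.0000/(1)·0.5082^0·0.8612^2 = -0.741687
d^1_{0,0}(2.0753) = +0.258313 -0.741687 = -0.483373
|D^1_{0,0}|² = |d^1_{0,0}(β)|² = (-0.483373)² = 0.233649 (the z-rotation phases have unit modulus)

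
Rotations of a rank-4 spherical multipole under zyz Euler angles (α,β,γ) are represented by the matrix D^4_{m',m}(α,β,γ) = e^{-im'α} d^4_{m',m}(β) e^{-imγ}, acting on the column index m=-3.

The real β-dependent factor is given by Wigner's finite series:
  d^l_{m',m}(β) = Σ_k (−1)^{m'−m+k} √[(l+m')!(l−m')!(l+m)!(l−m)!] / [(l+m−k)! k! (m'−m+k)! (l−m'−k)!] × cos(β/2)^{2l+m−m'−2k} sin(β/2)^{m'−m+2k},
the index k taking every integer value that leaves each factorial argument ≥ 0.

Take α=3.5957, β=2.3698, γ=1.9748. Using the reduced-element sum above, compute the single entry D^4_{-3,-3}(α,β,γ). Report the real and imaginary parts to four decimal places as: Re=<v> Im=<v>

Re=0.0090 Im=0.0141

First d^4_{-3,-3}(β=2.3698), then the phase factors e^{-i(-3)α} and e^{-i(-3)γ}:
Half-angle: c=0.376390, s=0.926461. N=√(1·5040·1·5040)=5040.000000
k∈{0,1} keeps every argument non-negative
  k=0: (−1)^0·5040.0000/(5040)·0.3764^8·0.9265^0 = +0.000403
  k=1: (−1)^1·5040.0000/(720)·0.3764^6·0.9265^2 = -0.017084
d^4_{-3,-3}(2.3698) = +0.000403 -0.017084 = -0.016681
Phases: e^{-i·(-3)·3.5957}=-0.206967-0.978348i, e^{-i·(-3)·1.9748}=+0.936324-0.351137i ⇒ D=+0.008963+0.014068i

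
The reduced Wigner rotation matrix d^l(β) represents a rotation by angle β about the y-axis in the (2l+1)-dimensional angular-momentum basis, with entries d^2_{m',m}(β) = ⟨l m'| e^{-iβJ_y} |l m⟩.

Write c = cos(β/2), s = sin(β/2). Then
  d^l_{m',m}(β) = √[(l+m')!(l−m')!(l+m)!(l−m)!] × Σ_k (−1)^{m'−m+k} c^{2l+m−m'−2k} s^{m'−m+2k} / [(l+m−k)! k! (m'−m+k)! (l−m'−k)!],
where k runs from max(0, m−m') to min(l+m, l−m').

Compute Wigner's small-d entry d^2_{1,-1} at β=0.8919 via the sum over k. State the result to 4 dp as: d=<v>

d=0.4197

d^2_{1,-1}(β=0.8919) via Wigner's sum:
c=cos(0.8919/2)=0.902201, s=sin(0.8919/2)=0.431315; N=√[6·1·1·6]=6.000000
The bounds max(0,m−m')=0 and min(l+m,l−m')=1 give 2 terms
  k=0: (−1)^2·6.0000/(2)·0.9022^2·0.4313^2 = +0.454274
  k=1: (−1)^3·6.0000/(6)·0.9022^0·0.4313^4 = -0.034608
d^2_{1,-1}(0.8919) = +0.454274 -0.034608 = +0.419666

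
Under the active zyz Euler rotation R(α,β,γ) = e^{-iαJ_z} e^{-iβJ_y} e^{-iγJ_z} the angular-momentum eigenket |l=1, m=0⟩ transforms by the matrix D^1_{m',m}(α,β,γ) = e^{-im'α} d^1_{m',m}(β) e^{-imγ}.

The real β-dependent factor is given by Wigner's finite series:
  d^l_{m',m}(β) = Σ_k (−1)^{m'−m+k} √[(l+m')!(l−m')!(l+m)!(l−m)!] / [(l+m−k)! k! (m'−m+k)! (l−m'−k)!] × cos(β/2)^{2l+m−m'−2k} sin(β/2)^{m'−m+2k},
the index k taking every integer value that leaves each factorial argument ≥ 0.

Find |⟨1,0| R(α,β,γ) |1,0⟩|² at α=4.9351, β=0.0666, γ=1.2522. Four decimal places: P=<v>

D^1_{0,0}(4.9351,0.0666,1.2522) = e^{-i·0·4.9351}·d^1_{0,0}(0.0666)·e^{-i·0·1.2522}. Compute d first:
With c≡cos(β/2)=0.999446 and s≡sin(β/2)=0.033294, N=[1·1·1·1]^{1/2}=1.000000
k∈{0,1} keeps every argument non-negative
  k=0: (−1)^0·1.0000/(1)·0.9994^2·0.0333^0 = +0.998892
  k=1: (−1)^1·1.0000/(1)·0.9994^0·0.0333^2 = -0.001108
d^1_{0,0}(0.0666) = +0.998892 -0.001108 = +0.997783
|D^1_{0,0}|² = |d^1_{0,0}(β)|² = (+0.997783)² = 0.995571 (the z-rotation phases have unit modulus)

P=0.9956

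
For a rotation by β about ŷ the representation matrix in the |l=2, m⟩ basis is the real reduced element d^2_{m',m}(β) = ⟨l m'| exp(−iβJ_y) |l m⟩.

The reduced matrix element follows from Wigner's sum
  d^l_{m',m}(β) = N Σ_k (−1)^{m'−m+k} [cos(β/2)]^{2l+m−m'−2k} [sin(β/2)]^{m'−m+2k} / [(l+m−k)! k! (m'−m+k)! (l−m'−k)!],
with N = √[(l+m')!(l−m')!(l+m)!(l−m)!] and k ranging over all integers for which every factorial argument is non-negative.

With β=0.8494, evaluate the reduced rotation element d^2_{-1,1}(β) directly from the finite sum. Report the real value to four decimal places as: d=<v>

d=0.3940

d^2_{-1,1}(β=0.8494) via Wigner's sum:
Half-angle: c=0.911162, s=0.412047. N=√(1·6·6·1)=6.000000
The bounds max(0,m−m')=2 and min(l+m,l−m')=3 give 2 terms
  k=2: (−1)^0·6.0000/(2)·0.9112^2·0.4120^2 = +0.422870
  k=3: (−1)^1·6.0000/(6)·0.9112^0·0.4120^4 = -0.028826
d^2_{-1,1}(0.8494) = +0.422870 -0.028826 = +0.394044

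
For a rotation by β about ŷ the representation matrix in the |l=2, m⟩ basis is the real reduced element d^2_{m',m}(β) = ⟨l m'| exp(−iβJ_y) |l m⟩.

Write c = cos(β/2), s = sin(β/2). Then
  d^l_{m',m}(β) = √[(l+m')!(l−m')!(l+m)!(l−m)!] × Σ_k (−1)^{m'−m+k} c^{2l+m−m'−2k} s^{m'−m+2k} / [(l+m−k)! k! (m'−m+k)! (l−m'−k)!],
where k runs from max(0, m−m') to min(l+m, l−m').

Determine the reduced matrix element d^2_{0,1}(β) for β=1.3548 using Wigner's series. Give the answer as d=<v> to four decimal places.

d^2_{0,1}(β=1.3548) via Wigner's sum:
c=cos(1.3548/2)=0.779205, s=sin(1.3548/2)=0.626769; N=√[2·2·6·1]=4.898979
k∈{1,2} keeps every argument non-negative
  k=1: (−1)^0·4.8990/(2)·0.7792^3·0.6268^1 = +0.726337
  k=2: (−1)^1·4.8990/(2)·0.7792^1·0.6268^3 = -0.469949
d^2_{0,1}(1.3548) = +0.726337 -0.469949 = +0.256389

d=0.2564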